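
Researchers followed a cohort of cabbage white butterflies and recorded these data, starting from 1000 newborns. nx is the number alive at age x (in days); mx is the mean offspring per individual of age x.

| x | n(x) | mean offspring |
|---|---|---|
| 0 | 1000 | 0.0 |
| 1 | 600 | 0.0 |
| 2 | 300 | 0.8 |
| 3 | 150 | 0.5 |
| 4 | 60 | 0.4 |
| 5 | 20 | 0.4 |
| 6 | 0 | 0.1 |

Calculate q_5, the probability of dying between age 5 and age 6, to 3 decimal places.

1.000

lx = nx/n0 = nx/1000: 1, 0.6, 0.3, 0.15, 0.06, 0.02, 0
q_5 = (l_5 − l_6) / l_5 = (0.02 − 0) / 0.02
     = 0.02 / 0.02 = 1 → 1.000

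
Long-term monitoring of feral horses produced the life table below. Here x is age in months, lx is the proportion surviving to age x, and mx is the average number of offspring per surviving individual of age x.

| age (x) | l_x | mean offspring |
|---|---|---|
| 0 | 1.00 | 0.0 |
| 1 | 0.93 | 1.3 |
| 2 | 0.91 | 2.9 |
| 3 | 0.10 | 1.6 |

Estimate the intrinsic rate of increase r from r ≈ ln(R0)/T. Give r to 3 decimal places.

R0 = Σ lx·mx = 0 + 1.209 + 2.639 + 0.16 = 4.008
Σ x·lx·mx = 6.967; T = 6.967/4.008 = 1.73827…
r ≈ ln(R0)/T = ln(4.008)/1.73827… = 0.79866… → 0.799

0.799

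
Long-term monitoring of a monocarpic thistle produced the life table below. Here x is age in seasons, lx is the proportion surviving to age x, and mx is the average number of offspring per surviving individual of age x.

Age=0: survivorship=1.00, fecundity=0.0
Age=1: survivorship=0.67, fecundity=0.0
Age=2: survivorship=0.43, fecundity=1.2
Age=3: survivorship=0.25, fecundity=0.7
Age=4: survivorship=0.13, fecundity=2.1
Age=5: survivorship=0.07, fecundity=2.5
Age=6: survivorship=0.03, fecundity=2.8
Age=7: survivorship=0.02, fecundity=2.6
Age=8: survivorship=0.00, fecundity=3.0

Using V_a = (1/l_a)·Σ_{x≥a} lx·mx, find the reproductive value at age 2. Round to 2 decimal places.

lx·mx for x ≥ 2: 0.516, 0.175, 0.273, 0.175, 0.084, 0.052, 0 → sum = 1.275
V_2 = 1.275 / l_2 = 1.275 / 0.43 = 2.965116… → 2.97

2.97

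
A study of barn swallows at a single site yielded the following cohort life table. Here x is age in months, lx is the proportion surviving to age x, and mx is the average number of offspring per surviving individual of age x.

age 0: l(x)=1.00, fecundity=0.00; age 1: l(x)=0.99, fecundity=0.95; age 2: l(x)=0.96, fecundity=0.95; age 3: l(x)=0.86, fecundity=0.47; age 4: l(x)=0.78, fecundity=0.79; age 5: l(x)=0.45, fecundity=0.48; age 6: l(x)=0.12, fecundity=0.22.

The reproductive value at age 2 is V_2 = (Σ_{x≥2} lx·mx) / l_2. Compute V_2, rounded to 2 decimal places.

lx·mx for x ≥ 2: 0.912, 0.4042, 0.6162, 0.216, 0.0264 → sum = 2.1748
V_2 = 2.1748 / l_2 = 2.1748 / 0.96 = 2.265417… → 2.27

2.27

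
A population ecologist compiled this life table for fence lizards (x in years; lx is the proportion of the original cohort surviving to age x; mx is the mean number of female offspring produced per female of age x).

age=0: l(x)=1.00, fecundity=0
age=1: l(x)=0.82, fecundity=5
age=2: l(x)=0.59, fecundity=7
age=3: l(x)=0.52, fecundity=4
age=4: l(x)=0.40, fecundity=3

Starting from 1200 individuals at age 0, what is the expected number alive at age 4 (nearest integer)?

480

Expected survivors = N0 · l_4 = 1200 × 0.40 = 480 → 480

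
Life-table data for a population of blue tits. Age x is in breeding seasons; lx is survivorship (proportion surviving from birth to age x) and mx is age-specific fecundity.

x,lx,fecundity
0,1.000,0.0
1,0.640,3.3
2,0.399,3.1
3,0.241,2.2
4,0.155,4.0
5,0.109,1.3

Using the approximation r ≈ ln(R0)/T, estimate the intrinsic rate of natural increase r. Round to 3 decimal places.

0.761

R0 = Σ lx·mx = 0 + 2.112 + 1.2369 + 0.5302 + 0.62 + 0.1417 = 4.6408
Σ x·lx·mx = 9.3649; T = 9.3649/4.6408 = 2.01795…
r ≈ ln(R0)/T = ln(4.6408)/2.01795… = 0.76062… → 0.761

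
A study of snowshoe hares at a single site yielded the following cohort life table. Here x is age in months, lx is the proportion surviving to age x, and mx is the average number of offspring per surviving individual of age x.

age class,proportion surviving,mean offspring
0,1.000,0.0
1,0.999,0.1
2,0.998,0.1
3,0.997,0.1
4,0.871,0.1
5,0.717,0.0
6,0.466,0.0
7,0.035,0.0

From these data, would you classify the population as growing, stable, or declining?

declining

R0 = Σ lx·mx = 0 + 0.0999 + 0.0998 + 0.0997 + 0.0871 + 0 + 0 + 0 = 0.3865
R0 < 1, so the population is declining.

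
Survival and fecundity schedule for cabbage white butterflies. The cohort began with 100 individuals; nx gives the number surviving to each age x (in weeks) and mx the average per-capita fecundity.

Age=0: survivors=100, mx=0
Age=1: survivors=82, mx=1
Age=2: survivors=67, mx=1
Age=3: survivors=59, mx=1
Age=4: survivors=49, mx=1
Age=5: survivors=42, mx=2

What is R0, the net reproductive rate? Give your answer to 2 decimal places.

3.41

lx = nx/n0 = nx/100: 1, 0.82, 0.67, 0.59, 0.49, 0.42
lx·mx by age: 0, 0.82, 0.67, 0.59, 0.49, 0.84
R0 = Σ lx·mx = 3.41 → 3.41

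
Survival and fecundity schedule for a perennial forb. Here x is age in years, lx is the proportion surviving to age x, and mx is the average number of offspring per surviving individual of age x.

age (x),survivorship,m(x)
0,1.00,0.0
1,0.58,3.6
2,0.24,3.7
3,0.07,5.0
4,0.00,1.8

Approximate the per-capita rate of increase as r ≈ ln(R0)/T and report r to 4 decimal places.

0.8134

R0 = Σ lx·mx = 0 + 2.088 + 0.888 + 0.35 + 0 = 3.326
Σ x·lx·mx = 4.914; T = 4.914/3.326 = 1.47745…
r ≈ ln(R0)/T = ln(3.326)/1.47745… = 0.813408… → 0.8134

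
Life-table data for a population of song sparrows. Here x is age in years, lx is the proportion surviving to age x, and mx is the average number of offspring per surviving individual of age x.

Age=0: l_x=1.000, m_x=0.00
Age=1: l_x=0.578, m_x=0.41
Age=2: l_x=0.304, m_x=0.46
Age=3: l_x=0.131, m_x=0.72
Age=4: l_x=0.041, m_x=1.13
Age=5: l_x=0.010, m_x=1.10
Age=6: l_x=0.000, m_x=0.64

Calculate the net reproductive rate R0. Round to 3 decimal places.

lx·mx by age: 0, 0.23698, 0.13984, 0.09432, 0.04633, 0.011, 0
R0 = Σ lx·mx = 0.52847 → 0.528

0.528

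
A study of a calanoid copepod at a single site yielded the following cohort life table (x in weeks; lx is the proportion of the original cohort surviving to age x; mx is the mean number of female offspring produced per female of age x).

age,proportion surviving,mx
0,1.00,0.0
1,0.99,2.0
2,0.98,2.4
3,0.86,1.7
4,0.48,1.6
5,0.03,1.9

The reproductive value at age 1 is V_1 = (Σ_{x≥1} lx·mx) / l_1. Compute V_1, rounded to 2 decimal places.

lx·mx for x ≥ 1: 1.98, 2.352, 1.462, 0.768, 0.057 → sum = 6.619
V_1 = 6.619 / l_1 = 6.619 / 0.99 = 6.685859… → 6.69

6.69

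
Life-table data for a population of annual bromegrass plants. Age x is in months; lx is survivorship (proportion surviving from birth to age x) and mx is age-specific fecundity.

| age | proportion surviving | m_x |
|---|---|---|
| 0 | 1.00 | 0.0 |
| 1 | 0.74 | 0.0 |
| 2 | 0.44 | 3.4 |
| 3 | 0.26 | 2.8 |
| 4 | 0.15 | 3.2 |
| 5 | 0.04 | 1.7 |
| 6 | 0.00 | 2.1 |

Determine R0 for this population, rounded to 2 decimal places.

2.77

lx·mx by age: 0, 0, 1.496, 0.728, 0.48, 0.068, 0
R0 = Σ lx·mx = 2.772 → 2.77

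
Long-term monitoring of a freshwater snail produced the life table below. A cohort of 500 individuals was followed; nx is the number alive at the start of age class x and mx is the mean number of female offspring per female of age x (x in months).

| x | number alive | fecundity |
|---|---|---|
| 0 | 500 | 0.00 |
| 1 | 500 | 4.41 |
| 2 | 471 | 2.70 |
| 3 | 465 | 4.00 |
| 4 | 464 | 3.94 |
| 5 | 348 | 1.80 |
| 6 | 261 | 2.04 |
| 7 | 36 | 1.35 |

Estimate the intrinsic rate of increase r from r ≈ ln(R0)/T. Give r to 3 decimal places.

lx = nx/n0 = nx/500: 1, 1, 0.942, 0.93, 0.928, 0.696, 0.522, 0.072
R0 = Σ lx·mx = 0 + 4.41 + 2.5434 + 3.72 + 3.65632 + 1.2528 + 1.06488 + 0.0972 = 16.7446
Σ x·lx·mx = 48.61576; T = 48.61576/16.7446 = 2.90337…
r ≈ ln(R0)/T = ln(16.7446)/2.90337… = 0.97062… → 0.971

0.971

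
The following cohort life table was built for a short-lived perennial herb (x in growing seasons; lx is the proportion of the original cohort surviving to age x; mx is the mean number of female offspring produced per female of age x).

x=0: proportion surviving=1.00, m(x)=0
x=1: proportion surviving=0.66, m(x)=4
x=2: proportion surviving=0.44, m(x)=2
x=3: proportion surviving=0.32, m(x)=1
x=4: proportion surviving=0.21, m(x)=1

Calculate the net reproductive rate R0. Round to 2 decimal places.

lx·mx by age: 0, 2.64, 0.88, 0.32, 0.21
R0 = Σ lx·mx = 4.05 → 4.05

4.05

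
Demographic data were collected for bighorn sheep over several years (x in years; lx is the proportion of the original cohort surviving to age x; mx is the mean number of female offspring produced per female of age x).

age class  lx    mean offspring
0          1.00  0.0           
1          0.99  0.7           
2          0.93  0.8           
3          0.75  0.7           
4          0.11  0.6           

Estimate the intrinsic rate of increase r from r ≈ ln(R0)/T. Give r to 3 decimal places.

R0 = Σ lx·mx = 0 + 0.693 + 0.744 + 0.525 + 0.066 = 2.028
Σ x·lx·mx = 4.02; T = 4.02/2.028 = 1.98225…
r ≈ ln(R0)/T = ln(2.028)/1.98225… = 0.35669… → 0.357

0.357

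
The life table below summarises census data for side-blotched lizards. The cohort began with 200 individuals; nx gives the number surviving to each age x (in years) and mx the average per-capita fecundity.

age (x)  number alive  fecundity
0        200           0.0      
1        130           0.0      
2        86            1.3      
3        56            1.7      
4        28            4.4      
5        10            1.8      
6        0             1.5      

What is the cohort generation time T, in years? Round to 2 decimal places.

lx = nx/n0 = nx/200: 1, 0.65, 0.43, 0.28, 0.14, 0.05, 0
lx·mx: 0, 0, 0.559, 0.476, 0.616, 0.09, 0 → R0 = 1.741
x·lx·mx: 0, 0, 1.118, 1.428, 2.464, 0.45, 0 → Σ = 5.46
T = 5.46 / 1.741 = 3.136129… → 3.14

3.14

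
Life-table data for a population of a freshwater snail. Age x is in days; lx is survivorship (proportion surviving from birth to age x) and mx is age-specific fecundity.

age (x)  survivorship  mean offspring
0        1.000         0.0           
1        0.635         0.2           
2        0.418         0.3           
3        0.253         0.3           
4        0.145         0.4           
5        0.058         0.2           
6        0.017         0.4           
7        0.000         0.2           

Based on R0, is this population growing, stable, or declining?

declining

R0 = Σ lx·mx = 0 + 0.127 + 0.1254 + 0.0759 + 0.058 + 0.0116 + 0.0068 + 0 = 0.4047
R0 < 1, so the population is declining.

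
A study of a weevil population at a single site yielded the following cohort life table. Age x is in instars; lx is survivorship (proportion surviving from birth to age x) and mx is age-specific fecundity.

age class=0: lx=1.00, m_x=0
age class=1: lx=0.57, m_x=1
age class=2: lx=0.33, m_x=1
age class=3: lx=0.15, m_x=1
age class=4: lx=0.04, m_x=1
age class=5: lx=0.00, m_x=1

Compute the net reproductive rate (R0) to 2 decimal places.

lx·mx by age: 0, 0.57, 0.33, 0.15, 0.04, 0
R0 = Σ lx·mx = 1.09 → 1.09

1.09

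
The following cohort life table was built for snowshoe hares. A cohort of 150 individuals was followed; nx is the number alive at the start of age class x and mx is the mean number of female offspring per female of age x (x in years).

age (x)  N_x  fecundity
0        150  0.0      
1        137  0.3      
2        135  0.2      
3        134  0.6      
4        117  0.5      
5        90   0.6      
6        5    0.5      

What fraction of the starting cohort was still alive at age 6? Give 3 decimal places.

0.033

l_6 = n_6/n_0 = 5/150 = 0.033333… → 0.033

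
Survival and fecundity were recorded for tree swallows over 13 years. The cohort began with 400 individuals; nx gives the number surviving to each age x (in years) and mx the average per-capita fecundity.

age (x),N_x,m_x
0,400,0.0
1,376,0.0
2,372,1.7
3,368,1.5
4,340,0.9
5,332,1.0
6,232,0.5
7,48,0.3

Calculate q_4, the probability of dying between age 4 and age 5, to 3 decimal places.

lx = nx/n0 = nx/400: 1, 0.94, 0.93, 0.92, 0.85, 0.83, 0.58, 0.12
q_4 = (l_4 − l_5) / l_4 = (0.85 − 0.83) / 0.85
     = 0.02 / 0.85 = 0.023529… → 0.024

0.024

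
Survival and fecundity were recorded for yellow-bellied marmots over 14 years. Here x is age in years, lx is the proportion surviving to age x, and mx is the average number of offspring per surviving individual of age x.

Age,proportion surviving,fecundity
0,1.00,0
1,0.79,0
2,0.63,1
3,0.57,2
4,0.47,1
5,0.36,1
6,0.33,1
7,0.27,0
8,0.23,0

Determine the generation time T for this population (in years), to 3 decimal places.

3.529

lx·mx: 0, 0, 0.63, 1.14, 0.47, 0.36, 0.33, 0, 0 → R0 = 2.93
x·lx·mx: 0, 0, 1.26, 3.42, 1.88, 1.8, 1.98, 0, 0 → Σ = 10.34
T = 10.34 / 2.93 = 3.52901… → 3.529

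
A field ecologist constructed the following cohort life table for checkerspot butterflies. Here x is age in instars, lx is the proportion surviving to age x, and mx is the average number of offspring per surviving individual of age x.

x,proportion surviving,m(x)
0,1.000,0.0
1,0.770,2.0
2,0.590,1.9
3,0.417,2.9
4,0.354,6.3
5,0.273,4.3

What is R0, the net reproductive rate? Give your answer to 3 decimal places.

lx·mx by age: 0, 1.54, 1.121, 1.2093, 2.2302, 1.1739
R0 = Σ lx·mx = 7.2744 → 7.274

7.274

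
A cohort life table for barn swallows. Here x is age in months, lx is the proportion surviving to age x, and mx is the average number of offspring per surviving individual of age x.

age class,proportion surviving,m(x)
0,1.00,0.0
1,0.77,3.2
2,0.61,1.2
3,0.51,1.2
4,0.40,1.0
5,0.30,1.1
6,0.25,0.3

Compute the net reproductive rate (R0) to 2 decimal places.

4.61

lx·mx by age: 0, 2.464, 0.732, 0.612, 0.4, 0.33, 0.075
R0 = Σ lx·mx = 4.613 → 4.61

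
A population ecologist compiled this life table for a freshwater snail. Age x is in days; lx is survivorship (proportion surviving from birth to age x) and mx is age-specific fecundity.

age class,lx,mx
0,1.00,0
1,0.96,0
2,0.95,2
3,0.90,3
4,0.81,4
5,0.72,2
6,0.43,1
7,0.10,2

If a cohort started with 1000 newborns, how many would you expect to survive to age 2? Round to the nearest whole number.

Expected survivors = N0 · l_2 = 1000 × 0.95 = 950 → 950

950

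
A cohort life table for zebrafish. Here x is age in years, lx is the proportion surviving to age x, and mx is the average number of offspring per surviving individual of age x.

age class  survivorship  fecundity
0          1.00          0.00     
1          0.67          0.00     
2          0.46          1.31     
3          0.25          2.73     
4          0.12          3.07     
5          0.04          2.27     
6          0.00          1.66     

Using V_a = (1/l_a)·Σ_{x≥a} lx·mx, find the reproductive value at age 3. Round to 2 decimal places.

lx·mx for x ≥ 3: 0.6825, 0.3684, 0.0908, 0 → sum = 1.1417
V_3 = 1.1417 / l_3 = 1.1417 / 0.25 = 4.5668 → 4.57

4.57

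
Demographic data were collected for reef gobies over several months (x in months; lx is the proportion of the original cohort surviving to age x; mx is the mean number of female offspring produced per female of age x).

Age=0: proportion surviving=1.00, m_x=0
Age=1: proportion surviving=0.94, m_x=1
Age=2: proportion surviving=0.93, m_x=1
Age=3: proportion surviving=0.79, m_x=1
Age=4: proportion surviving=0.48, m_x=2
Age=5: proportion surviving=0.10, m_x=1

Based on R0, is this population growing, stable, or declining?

R0 = Σ lx·mx = 0 + 0.94 + 0.93 + 0.79 + 0.96 + 0.1 = 3.72
R0 > 1, so the population is growing.

growing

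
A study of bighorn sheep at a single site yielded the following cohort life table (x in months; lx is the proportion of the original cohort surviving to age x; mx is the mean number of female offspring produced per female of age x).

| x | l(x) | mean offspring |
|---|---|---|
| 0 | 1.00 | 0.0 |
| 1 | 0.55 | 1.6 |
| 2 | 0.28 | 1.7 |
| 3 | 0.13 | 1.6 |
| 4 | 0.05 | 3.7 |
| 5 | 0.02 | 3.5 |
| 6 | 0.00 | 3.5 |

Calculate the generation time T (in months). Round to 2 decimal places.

1.95

lx·mx: 0, 0.88, 0.476, 0.208, 0.185, 0.07, 0 → R0 = 1.819
x·lx·mx: 0, 0.88, 0.952, 0.624, 0.74, 0.35, 0 → Σ = 3.546
T = 3.546 / 1.819 = 1.949423… → 1.95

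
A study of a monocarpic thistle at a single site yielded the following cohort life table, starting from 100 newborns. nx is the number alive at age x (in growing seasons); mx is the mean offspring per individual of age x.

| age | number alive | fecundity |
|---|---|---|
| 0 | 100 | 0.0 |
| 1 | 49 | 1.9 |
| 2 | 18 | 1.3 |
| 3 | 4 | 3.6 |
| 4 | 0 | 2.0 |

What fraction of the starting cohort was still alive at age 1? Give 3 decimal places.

l_1 = n_1/n_0 = 49/100 = 0.49 → 0.490

0.490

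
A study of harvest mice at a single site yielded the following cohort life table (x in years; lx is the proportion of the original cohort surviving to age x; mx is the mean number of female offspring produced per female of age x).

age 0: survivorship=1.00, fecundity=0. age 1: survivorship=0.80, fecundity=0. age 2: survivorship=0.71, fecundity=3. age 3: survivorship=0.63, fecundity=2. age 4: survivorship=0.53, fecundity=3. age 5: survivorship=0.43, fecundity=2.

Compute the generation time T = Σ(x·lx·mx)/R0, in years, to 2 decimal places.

3.20

lx·mx: 0, 0, 2.13, 1.26, 1.59, 0.86 → R0 = 5.84
x·lx·mx: 0, 0, 4.26, 3.78, 6.36, 4.3 → Σ = 18.7
T = 18.7 / 5.84 = 3.202055… → 3.20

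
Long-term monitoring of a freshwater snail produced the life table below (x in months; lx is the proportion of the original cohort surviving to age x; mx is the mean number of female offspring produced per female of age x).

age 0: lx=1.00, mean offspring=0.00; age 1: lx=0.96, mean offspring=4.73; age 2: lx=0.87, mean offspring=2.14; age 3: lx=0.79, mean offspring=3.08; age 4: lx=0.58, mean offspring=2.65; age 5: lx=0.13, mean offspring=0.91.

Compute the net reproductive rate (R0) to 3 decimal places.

lx·mx by age: 0, 4.5408, 1.8618, 2.4332, 1.537, 0.1183
R0 = Σ lx·mx = 10.4911 → 10.491

10.491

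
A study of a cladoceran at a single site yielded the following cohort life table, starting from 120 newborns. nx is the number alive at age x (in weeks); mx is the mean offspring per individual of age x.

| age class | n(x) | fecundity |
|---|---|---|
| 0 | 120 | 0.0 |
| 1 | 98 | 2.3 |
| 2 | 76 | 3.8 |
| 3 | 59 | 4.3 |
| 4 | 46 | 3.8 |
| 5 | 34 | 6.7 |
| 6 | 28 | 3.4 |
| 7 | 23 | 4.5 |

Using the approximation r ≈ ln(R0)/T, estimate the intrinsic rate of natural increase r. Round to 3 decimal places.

0.710

lx = nx/n0 = nx/120: 1, 0.81667…, 0.63333…, 0.49167…, 0.38333…, 0.28333…, 0.23333…, 0.19167…
R0 = Σ lx·mx = 0 + 1.87833… + 2.40667… + 2.11417… + 1.45667… + 1.89833… + 0.79333… + 0.8625… = 11.41…
Σ x·lx·mx = 39.15…; T = 39.15…/11.41… = 3.4312…
r ≈ ln(R0)/T = ln(11.41…)/3.4312… = 0.70952… → 0.710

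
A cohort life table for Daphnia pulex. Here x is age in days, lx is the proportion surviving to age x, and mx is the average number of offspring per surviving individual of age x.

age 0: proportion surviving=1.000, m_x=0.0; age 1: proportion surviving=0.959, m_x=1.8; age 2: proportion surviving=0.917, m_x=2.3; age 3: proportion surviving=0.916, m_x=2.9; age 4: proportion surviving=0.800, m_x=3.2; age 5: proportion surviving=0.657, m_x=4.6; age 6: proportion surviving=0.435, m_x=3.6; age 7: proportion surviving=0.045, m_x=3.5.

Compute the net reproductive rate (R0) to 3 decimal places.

lx·mx by age: 0, 1.7262, 2.1091, 2.6564, 2.56, 3.0222, 1.566, 0.1575
R0 = Σ lx·mx = 13.7974 → 13.797

13.797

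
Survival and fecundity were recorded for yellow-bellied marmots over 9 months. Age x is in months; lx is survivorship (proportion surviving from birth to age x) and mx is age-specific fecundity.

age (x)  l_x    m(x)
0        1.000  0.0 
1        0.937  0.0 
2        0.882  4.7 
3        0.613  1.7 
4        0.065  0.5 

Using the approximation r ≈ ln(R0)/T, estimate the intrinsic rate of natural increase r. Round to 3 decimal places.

R0 = Σ lx·mx = 0 + 0 + 4.1454 + 1.0421 + 0.0325 = 5.22
Σ x·lx·mx = 11.5471; T = 11.5471/5.22 = 2.21209…
r ≈ ln(R0)/T = ln(5.22)/2.21209… = 0.74703… → 0.747

0.747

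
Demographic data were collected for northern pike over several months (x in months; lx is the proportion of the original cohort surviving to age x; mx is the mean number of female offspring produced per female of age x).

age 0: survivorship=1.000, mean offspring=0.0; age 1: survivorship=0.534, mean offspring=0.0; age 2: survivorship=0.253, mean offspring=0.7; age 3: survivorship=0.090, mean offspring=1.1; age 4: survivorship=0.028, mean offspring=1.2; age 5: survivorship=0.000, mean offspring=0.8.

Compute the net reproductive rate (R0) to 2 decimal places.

0.31

lx·mx by age: 0, 0, 0.1771, 0.099, 0.0336, 0
R0 = Σ lx·mx = 0.3097 → 0.31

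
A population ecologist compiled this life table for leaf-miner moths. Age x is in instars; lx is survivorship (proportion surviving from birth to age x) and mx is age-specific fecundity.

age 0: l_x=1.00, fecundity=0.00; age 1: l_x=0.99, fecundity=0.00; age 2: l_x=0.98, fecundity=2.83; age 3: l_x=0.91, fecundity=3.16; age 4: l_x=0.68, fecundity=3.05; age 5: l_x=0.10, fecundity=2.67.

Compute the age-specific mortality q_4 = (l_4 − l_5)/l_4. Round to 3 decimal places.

0.853

q_4 = (l_4 − l_5) / l_4 = (0.68 − 0.1) / 0.68
     = 0.58 / 0.68 = 0.852941… → 0.853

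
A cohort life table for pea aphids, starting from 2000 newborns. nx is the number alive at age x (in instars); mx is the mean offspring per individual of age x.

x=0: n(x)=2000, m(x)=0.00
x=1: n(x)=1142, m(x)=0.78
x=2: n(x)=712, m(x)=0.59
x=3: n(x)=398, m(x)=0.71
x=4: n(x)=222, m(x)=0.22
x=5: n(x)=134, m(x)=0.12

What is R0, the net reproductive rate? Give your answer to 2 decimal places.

0.83

lx = nx/n0 = nx/2000: 1, 0.571, 0.356, 0.199, 0.111, 0.067
lx·mx by age: 0, 0.44538, 0.21004, 0.14129, 0.02442, 0.00804
R0 = Σ lx·mx = 0.82917 → 0.83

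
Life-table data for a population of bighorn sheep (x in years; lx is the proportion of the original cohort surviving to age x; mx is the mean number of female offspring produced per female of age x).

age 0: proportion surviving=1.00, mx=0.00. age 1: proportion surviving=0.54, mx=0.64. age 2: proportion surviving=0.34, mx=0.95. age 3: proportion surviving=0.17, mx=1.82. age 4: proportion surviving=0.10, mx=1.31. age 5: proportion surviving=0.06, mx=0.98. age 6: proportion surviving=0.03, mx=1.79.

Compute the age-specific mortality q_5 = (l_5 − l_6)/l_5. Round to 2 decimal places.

q_5 = (l_5 − l_6) / l_5 = (0.06 − 0.03) / 0.06
     = 0.03 / 0.06 = 0.5 → 0.50

0.50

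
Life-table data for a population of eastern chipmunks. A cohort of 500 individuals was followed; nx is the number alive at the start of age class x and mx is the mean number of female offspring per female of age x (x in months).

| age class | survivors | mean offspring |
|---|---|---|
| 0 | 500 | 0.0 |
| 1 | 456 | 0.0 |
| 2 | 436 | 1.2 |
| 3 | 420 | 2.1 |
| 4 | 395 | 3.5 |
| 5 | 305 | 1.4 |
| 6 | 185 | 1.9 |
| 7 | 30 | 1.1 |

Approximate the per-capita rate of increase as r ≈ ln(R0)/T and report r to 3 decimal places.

lx = nx/n0 = nx/500: 1, 0.912, 0.872, 0.84, 0.79, 0.61, 0.37, 0.06
R0 = Σ lx·mx = 0 + 0 + 1.0464 + 1.764 + 2.765 + 0.854 + 0.703 + 0.066 = 7.1984
Σ x·lx·mx = 27.3948; T = 27.3948/7.1984 = 3.80568…
r ≈ ln(R0)/T = ln(7.1984)/3.80568… = 0.51866… → 0.519

0.519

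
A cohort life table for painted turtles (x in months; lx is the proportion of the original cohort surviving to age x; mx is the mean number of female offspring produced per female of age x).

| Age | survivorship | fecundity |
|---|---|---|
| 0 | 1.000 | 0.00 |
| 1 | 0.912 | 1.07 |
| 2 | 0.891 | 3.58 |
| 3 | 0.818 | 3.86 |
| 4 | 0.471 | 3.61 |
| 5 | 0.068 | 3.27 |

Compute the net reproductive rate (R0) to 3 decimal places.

9.246

lx·mx by age: 0, 0.97584, 3.18978, 3.15748, 1.70031, 0.22236
R0 = Σ lx·mx = 9.24577 → 9.246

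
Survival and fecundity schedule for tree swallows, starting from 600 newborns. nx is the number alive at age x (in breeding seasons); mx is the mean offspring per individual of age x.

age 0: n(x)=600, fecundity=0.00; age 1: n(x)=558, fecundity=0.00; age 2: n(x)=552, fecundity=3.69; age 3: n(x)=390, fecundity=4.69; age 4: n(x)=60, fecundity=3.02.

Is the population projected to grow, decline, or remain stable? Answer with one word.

lx = nx/n0 = nx/600: 1, 0.93, 0.92, 0.65, 0.1
R0 = Σ lx·mx = 0 + 0 + 3.3948 + 3.0485 + 0.302 = 6.7453
R0 > 1, so the population is growing.

growing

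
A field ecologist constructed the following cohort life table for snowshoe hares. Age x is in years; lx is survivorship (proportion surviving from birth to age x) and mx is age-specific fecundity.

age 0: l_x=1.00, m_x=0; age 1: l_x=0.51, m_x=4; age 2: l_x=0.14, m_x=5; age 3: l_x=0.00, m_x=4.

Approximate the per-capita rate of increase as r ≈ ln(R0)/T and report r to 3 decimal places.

R0 = Σ lx·mx = 0 + 2.04 + 0.7 + 0 = 2.74
Σ x·lx·mx = 3.44; T = 3.44/2.74 = 1.25547…
r ≈ ln(R0)/T = ln(2.74)/1.25547… = 0.80285… → 0.803

0.803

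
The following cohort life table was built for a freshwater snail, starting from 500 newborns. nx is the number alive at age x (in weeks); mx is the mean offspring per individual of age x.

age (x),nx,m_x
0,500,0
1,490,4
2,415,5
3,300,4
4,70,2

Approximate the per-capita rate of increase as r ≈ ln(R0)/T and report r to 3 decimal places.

1.243

lx = nx/n0 = nx/500: 1, 0.98, 0.83, 0.6, 0.14
R0 = Σ lx·mx = 0 + 3.92 + 4.15 + 2.4 + 0.28 = 10.75
Σ x·lx·mx = 20.54; T = 20.54/10.75 = 1.9107…
r ≈ ln(R0)/T = ln(10.75)/1.9107… = 1.24295… → 1.243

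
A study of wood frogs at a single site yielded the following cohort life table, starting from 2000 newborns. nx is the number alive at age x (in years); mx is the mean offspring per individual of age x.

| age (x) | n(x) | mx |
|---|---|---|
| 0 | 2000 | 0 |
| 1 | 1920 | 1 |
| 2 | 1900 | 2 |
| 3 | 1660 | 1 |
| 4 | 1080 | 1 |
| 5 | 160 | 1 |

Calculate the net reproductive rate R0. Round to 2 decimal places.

lx = nx/n0 = nx/2000: 1, 0.96, 0.95, 0.83, 0.54, 0.08
lx·mx by age: 0, 0.96, 1.9, 0.83, 0.54, 0.08
R0 = Σ lx·mx = 4.31 → 4.31

4.31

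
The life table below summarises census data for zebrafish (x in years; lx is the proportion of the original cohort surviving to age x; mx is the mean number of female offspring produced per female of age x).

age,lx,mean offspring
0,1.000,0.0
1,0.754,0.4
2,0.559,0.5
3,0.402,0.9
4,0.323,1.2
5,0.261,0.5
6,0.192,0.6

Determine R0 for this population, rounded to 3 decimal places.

lx·mx by age: 0, 0.3016, 0.2795, 0.3618, 0.3876, 0.1305, 0.1152
R0 = Σ lx·mx = 1.5762 → 1.576

1.576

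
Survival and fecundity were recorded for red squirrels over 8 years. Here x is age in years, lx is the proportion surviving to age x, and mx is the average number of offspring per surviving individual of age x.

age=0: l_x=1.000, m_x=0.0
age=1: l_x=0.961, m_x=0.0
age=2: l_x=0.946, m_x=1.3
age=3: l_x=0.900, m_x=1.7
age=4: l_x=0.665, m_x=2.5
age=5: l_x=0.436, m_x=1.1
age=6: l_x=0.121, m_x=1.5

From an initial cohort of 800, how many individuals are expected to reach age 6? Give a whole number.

97

Expected survivors = N0 · l_6 = 800 × 0.121 = 96.8 → 97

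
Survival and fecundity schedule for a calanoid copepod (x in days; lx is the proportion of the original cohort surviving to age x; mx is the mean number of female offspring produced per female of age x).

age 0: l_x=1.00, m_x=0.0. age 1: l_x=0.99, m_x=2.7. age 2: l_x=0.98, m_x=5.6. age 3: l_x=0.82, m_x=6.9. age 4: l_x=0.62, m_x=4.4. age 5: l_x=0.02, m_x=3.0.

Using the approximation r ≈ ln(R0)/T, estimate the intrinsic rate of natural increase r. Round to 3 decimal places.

R0 = Σ lx·mx = 0 + 2.673 + 5.488 + 5.658 + 2.728 + 0.06 = 16.607
Σ x·lx·mx = 41.835; T = 41.835/16.607 = 2.51912…
r ≈ ln(R0)/T = ln(16.607)/2.51912… = 1.1154… → 1.115

1.115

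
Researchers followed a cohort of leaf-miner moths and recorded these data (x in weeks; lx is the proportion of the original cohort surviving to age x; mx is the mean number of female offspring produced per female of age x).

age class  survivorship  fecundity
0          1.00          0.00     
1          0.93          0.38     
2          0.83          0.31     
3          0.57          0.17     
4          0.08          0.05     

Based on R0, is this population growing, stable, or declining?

declining

R0 = Σ lx·mx = 0 + 0.3534 + 0.2573 + 0.0969 + 0.004 = 0.7116
R0 < 1, so the population is declining.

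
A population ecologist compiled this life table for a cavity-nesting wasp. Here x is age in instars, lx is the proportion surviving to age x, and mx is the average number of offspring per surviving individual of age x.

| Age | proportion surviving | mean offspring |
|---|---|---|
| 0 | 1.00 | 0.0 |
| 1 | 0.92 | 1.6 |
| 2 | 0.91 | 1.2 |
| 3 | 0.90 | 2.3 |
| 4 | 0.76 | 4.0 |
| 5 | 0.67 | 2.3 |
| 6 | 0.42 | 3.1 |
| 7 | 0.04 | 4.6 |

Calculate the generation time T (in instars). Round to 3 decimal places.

3.629

lx·mx: 0, 1.472, 1.092, 2.07, 3.04, 1.541, 1.302, 0.184 → R0 = 10.701
x·lx·mx: 0, 1.472, 2.184, 6.21, 12.16, 7.705, 7.812, 1.288 → Σ = 38.831
T = 38.831 / 10.701 = 3.628726… → 3.629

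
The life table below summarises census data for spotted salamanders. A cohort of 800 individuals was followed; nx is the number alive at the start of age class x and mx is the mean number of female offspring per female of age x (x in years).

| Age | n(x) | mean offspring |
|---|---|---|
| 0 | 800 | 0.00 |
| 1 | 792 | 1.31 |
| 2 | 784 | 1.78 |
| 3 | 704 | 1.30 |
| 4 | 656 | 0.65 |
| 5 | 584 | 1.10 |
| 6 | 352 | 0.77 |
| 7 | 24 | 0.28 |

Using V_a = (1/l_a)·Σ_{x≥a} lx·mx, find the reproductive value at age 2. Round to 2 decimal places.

4.66

lx = nx/n0 = nx/800: 1, 0.99, 0.98, 0.88, 0.82, 0.73, 0.44, 0.03
lx·mx for x ≥ 2: 1.7444, 1.144, 0.533, 0.803, 0.3388, 0.0084 → sum = 4.5716
V_2 = 4.5716 / l_2 = 4.5716 / 0.98 = 4.664898… → 4.66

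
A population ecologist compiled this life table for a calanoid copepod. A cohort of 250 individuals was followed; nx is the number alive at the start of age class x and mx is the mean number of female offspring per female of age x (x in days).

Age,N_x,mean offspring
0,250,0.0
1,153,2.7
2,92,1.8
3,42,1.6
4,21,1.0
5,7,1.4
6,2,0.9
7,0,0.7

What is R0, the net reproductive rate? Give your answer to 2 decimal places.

2.71

lx = nx/n0 = nx/250: 1, 0.612, 0.368, 0.168, 0.084, 0.028, 0.008, 0
lx·mx by age: 0, 1.6524, 0.6624, 0.2688, 0.084, 0.0392, 0.0072, 0
R0 = Σ lx·mx = 2.714 → 2.71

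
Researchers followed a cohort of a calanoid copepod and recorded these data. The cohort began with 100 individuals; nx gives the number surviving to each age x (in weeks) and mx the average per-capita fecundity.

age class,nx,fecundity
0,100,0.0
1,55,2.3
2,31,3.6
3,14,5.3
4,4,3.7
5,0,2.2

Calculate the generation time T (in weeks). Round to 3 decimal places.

1.931

lx = nx/n0 = nx/100: 1, 0.55, 0.31, 0.14, 0.04, 0
lx·mx: 0, 1.265, 1.116, 0.742, 0.148, 0 → R0 = 3.271
x·lx·mx: 0, 1.265, 2.232, 2.226, 0.592, 0 → Σ = 6.315
T = 6.315 / 3.271 = 1.930602… → 1.931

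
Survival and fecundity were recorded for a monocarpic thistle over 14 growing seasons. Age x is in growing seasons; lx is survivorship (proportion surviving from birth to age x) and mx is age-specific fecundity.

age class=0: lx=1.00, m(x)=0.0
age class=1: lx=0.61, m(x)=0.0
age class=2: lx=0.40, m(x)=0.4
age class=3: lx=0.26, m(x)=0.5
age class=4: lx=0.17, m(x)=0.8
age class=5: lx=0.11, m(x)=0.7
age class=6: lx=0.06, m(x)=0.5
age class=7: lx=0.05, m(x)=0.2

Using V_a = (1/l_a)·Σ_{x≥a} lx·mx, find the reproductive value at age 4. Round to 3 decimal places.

1.488

lx·mx for x ≥ 4: 0.136, 0.077, 0.03, 0.01 → sum = 0.253
V_4 = 0.253 / l_4 = 0.253 / 0.17 = 1.488235… → 1.488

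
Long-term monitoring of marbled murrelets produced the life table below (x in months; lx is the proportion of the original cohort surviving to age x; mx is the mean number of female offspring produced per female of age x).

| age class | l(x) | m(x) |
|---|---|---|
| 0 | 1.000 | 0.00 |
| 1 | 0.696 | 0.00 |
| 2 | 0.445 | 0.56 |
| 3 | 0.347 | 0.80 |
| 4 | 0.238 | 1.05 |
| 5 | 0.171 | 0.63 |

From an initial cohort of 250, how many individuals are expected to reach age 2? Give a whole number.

111

Expected survivors = N0 · l_2 = 250 × 0.445 = 111.25 → 111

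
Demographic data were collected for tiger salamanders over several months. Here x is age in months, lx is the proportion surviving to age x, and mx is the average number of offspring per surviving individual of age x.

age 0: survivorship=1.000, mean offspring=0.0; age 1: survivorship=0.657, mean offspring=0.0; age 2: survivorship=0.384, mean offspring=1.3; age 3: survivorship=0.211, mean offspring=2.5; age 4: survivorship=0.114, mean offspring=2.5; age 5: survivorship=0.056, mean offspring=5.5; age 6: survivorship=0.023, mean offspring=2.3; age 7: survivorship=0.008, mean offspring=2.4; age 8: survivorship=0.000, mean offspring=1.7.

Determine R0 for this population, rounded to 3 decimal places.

1.692

lx·mx by age: 0, 0, 0.4992, 0.5275, 0.285, 0.308, 0.0529, 0.0192, 0
R0 = Σ lx·mx = 1.6918 → 1.692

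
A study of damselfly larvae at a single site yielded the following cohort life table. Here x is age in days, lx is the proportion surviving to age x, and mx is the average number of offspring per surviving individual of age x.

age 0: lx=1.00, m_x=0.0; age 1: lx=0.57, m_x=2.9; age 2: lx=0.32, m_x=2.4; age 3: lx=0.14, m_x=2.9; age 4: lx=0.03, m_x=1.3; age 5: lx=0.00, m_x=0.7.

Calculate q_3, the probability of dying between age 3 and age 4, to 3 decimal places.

0.786

q_3 = (l_3 − l_4) / l_3 = (0.14 − 0.03) / 0.14
     = 0.11 / 0.14 = 0.785714… → 0.786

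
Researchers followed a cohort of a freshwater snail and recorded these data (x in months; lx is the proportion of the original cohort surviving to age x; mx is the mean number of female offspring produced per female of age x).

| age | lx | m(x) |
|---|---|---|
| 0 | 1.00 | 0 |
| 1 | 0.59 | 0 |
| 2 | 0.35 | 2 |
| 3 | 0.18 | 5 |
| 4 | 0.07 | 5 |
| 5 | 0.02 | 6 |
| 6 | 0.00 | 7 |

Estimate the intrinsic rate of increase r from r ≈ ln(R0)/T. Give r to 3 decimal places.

R0 = Σ lx·mx = 0 + 0 + 0.7 + 0.9 + 0.35 + 0.12 + 0 = 2.07
Σ x·lx·mx = 6.1; T = 6.1/2.07 = 2.94686…
r ≈ ln(R0)/T = ln(2.07)/2.94686… = 0.24689… → 0.247

0.247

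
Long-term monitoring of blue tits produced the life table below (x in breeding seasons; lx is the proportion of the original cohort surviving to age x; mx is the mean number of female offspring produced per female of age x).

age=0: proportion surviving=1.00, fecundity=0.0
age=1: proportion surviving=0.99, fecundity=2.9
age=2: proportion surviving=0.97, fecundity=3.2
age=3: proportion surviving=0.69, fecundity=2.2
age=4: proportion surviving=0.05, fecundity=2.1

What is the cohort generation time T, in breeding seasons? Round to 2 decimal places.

lx·mx: 0, 2.871, 3.104, 1.518, 0.105 → R0 = 7.598
x·lx·mx: 0, 2.871, 6.208, 4.554, 0.42 → Σ = 14.053
T = 14.053 / 7.598 = 1.849566… → 1.85

1.85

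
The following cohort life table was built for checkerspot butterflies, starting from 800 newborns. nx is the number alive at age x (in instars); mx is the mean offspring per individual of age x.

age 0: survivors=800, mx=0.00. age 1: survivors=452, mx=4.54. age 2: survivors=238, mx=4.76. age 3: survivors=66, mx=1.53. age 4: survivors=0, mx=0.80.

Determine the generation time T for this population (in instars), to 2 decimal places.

1.41

lx = nx/n0 = nx/800: 1, 0.565, 0.2975, 0.0825, 0
lx·mx: 0, 2.5651, 1.4161, 0.126225, 0 → R0 = 4.107425
x·lx·mx: 0, 2.5651, 2.8322, 0.378675, 0 → Σ = 5.775975
T = 5.775975 / 4.107425 = 1.406228… → 1.41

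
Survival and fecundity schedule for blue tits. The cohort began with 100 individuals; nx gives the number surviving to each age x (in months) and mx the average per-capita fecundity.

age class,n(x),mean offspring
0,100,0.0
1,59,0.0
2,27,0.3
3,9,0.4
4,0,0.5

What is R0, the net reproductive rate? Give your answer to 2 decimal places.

0.12

lx = nx/n0 = nx/100: 1, 0.59, 0.27, 0.09, 0
lx·mx by age: 0, 0, 0.081, 0.036, 0
R0 = Σ lx·mx = 0.117 → 0.12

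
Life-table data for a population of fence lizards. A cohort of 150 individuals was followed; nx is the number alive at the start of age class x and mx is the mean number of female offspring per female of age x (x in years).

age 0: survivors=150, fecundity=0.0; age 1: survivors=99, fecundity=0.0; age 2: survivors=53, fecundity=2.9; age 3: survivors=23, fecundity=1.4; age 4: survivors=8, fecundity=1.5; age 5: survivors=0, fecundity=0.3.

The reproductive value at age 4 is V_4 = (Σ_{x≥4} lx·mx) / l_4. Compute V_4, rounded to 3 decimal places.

1.500

lx = nx/n0 = nx/150: 1, 0.66, 0.35333…, 0.15333…, 0.05333…, 0
lx·mx for x ≥ 4: 0.08…, 0 → sum = 0.08…
V_4 = 0.08… / l_4 = 0.08… / 0.053333… = 1.5… → 1.500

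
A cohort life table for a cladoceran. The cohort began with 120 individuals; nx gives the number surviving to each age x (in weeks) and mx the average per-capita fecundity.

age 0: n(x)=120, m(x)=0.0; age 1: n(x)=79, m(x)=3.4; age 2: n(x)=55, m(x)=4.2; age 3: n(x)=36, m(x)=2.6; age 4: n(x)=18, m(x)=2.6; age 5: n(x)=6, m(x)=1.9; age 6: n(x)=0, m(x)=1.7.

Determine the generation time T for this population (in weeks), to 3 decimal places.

lx = nx/n0 = nx/120: 1, 0.65833…, 0.45833…, 0.3, 0.15, 0.05, 0
lx·mx: 0, 2.238333…, 1.925…, 0.78, 0.39, 0.095, 0 → R0 = 5.428333…
x·lx·mx: 0, 2.238333…, 3.85…, 2.34, 1.56, 0.475, 0 → Σ = 10.463333…
T = 10.463333… / 5.428333… = 1.927541… → 1.928

1.928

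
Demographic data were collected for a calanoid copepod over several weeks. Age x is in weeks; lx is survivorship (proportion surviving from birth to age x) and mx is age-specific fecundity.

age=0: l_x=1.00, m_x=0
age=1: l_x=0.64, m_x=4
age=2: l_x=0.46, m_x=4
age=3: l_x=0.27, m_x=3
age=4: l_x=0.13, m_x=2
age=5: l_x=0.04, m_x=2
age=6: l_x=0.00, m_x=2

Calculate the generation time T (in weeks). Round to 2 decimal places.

lx·mx: 0, 2.56, 1.84, 0.81, 0.26, 0.08, 0 → R0 = 5.55
x·lx·mx: 0, 2.56, 3.68, 2.43, 1.04, 0.4, 0 → Σ = 10.11
T = 10.11 / 5.55 = 1.821622… → 1.82

1.82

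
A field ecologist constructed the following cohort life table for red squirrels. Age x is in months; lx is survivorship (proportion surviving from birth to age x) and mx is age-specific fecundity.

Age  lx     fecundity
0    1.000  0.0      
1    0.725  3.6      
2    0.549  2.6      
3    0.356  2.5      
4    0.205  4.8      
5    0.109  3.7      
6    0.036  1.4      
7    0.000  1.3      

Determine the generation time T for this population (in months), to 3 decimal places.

lx·mx: 0, 2.61, 1.4274, 0.89, 0.984, 0.4033, 0.0504, 0 → R0 = 6.3651
x·lx·mx: 0, 2.61, 2.8548, 2.67, 3.936, 2.0165, 0.3024, 0 → Σ = 14.3897
T = 14.3897 / 6.3651 = 2.260719… → 2.261

2.261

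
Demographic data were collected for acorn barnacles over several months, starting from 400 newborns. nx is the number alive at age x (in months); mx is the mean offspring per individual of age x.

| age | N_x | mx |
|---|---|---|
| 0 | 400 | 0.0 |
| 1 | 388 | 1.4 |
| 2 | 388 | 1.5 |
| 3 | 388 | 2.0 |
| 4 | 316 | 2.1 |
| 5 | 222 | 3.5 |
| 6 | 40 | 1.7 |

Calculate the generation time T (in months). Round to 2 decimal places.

lx = nx/n0 = nx/400: 1, 0.97, 0.97, 0.97, 0.79, 0.555, 0.1
lx·mx: 0, 1.358, 1.455, 1.94, 1.659, 1.9425, 0.17 → R0 = 8.5245
x·lx·mx: 0, 1.358, 2.91, 5.82, 6.636, 9.7125, 1.02 → Σ = 27.4565
T = 27.4565 / 8.5245 = 3.220893… → 3.22

3.22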